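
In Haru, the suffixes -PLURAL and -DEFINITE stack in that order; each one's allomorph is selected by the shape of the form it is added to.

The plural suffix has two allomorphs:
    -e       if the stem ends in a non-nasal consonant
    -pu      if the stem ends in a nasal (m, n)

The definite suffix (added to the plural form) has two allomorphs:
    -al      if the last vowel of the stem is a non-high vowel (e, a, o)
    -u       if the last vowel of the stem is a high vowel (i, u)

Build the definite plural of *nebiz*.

nebizeal

Since the final consonant of *nebiz* is /z/ (non-nasal), it takes -e, giving *nebize*.
Since the last vowel of the plural form *nebize* is /e/ (a non-high vowel), it takes -al, giving *nebizeal*.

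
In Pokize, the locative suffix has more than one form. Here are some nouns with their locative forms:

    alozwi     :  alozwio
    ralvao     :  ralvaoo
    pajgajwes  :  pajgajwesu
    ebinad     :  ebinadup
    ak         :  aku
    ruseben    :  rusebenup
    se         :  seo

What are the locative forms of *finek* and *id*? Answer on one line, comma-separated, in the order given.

fineku, idup

Looking at the final sound of each stem: -u when the stem ends in a voiceless consonant (*pajgajwes*, *ak*); -up when the stem ends in a voiced consonant (*ebinad*, *ruseben*); -o when the stem ends in a vowel (*alozwi*, *ralvao*, *se*).
*finek*: final sound = /k/, a voiceless consonant → -u → *fineku*.
The final sound of *id* is /d/, which is a voiced consonant, so the suffix is -up, giving *idup*.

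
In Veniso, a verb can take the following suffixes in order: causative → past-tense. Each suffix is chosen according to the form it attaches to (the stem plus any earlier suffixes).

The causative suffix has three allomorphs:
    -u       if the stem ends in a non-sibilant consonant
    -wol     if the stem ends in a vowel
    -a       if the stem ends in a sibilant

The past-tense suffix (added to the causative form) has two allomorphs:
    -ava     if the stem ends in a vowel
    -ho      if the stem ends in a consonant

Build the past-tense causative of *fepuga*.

fepugawolho

*fepuga* — final sound /a/ (a vowel) → -wol → *fepugawol*.
The causative form *fepugawol*: final sound = /l/, a consonant → -ho → *fepugawolho*.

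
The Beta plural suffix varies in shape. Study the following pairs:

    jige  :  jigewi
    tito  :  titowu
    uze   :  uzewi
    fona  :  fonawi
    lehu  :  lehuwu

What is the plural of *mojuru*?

The alternation tracks the last vowel of the stem — -wu when the last vowel of the stem is a rounded vowel (*tito*, *lehu*); -wi when the last vowel of the stem is an unrounded vowel (*jige*, *uze*, *fona*).
The last vowel of *mojuru* is /u/, which is a rounded vowel, so the suffix is -wu, giving *mojuruwu*.

mojuruwu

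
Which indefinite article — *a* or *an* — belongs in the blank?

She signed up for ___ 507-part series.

a

The indefinite article is chosen by the initial *sound* of the following word, not its spelling.
The number *507* is spoken "five hundred …", beginning with /faɪv/ — a consonant sound.
So the article is *a*: She signed up for a 507-part series.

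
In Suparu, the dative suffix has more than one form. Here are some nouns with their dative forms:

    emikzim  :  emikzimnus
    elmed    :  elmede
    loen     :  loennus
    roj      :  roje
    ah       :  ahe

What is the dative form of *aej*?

aeje

The suffix is conditioned by the final consonant: -nus when the stem ends in a nasal (*emikzim*, *loen*); -e when the stem ends in a non-nasal consonant (*elmed*, *roj*, *ah*).
*aej* — final consonant /j/ (non-nasal) → -e → *aeje*.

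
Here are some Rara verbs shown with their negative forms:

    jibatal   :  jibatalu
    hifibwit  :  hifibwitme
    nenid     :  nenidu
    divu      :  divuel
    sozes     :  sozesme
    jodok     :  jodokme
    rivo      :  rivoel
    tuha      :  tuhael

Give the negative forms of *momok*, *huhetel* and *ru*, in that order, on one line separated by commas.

The suffix is conditioned by the final sound: -me when the stem ends in a voiceless consonant (*hifibwit*, *sozes*, *jodok*); -u when the stem ends in a voiced consonant (*jibatal*, *nenid*); -el when the stem ends in a vowel (*divu*, *rivo*, *tuha*).
*momok*: final sound = /k/, a voiceless consonant → -me → *momokme*.
*huhetel*: final sound = /l/, a voiced consonant → -u → *huhetelu*.
*ru* — final sound /u/ (a vowel) → -el → *ruel*.

momokme, huhetelu, ruel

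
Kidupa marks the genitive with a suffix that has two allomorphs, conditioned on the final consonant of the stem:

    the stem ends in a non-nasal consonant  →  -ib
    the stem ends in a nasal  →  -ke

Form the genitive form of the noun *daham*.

*daham* — final consonant /m/ (a nasal) → -ke → *dahamke*.

dahamke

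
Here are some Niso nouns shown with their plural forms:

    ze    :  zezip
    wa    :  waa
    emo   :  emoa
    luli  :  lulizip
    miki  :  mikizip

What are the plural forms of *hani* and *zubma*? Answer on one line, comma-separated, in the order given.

hanizip, zubmaa

The pattern is front/back vowel harmony: -zip when the last vowel of the stem is a front vowel (*ze*, *luli*, *miki*); -a when the last vowel of the stem is a back vowel (*wa*, *emo*).
*hani* — last vowel /i/ (a front vowel) → -zip → *hanizip*.
Since the last vowel of *zubma* is /a/ (a back vowel), it takes -a, giving *zubmaa*.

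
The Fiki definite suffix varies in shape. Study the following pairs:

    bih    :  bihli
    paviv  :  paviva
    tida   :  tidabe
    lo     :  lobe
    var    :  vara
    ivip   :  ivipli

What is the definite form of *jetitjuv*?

jetitjuva

The pattern is voicing of the final sound: -li when the stem ends in a voiceless consonant (*bih*, *ivip*); -a when the stem ends in a voiced consonant (*paviv*, *var*); -be when the stem ends in a vowel (*tida*, *lo*).
*jetitjuv*: final sound = /v/, a voiced consonant → -a → *jetitjuva*.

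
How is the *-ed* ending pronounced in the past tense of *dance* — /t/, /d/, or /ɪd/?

The stem *dance* ends in a voiceless consonant other than /t/.
The -ed suffix is realized as /ɪd/ after /t, d/; as /t/ after other voiceless consonants; and as /d/ after other voiced sounds.
So -ed on *dance* is pronounced /t/.

/t/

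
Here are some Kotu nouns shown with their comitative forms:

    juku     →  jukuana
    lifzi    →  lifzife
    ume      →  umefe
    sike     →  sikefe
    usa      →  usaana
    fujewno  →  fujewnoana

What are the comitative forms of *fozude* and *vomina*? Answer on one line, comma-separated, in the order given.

The alternation tracks the last vowel of the stem — -fe when the last vowel of the stem is a front vowel (*lifzi*, *ume*, *sike*); -ana when the last vowel of the stem is a back vowel (*juku*, *usa*, *fujewno*).
*fozude* — last vowel /e/ (a front vowel) → -fe → *fozudefe*.
*vomina* — last vowel /a/ (a back vowel) → -ana → *vominaana*.

fozudefe, vominaana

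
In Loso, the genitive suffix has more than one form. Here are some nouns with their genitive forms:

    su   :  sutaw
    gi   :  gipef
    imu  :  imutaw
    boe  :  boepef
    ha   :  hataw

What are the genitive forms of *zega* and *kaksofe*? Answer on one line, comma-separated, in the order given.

zegataw, kaksofepef

The suffix is conditioned by the last vowel: -pef when the last vowel of the stem is a front vowel (*gi*, *boe*); -taw when the last vowel of the stem is a back vowel (*su*, *imu*, *ha*).
*zega* — last vowel /a/ (a back vowel) → -taw → *zegataw*.
Since the last vowel of *kaksofe* is /e/ (a front vowel), it takes -pef, giving *kaksofepef*.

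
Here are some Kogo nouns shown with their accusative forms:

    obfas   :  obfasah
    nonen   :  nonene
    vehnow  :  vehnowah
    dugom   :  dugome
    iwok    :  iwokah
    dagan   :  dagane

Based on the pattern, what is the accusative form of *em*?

Looking at the final consonant of each stem: -e when the stem ends in a nasal (*nonen*, *dugom*, *dagan*); -ah when the stem ends in a non-nasal consonant (*obfas*, *vehnow*, *iwok*).
*em* — final consonant /m/ (a nasal) → -e → *eme*.

eme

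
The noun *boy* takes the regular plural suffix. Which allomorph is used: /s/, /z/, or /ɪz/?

/z/

The stem *boy* ends in a voiced non-sibilant sound.
The plural suffix surfaces as /ɪz/ after sibilants, /s/ after other voiceless consonants, and /z/ after other voiced sounds.
So the plural -s on *boy* is pronounced /z/.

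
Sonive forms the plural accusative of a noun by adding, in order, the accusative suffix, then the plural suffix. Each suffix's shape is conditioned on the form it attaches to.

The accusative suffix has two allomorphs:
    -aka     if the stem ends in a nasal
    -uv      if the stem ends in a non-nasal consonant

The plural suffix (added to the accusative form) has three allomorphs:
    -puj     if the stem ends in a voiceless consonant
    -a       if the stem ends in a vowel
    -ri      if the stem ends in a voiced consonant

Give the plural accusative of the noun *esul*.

esuluvri

*esul*: final consonant = /l/, non-nasal → -uv → *esuluv*.
The accusative form *esuluv*: final sound = /v/, a voiced consonant → -ri → *esuluvri*.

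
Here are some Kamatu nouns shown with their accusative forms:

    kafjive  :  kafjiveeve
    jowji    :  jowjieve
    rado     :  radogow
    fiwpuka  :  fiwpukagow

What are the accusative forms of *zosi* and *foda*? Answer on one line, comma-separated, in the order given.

zosieve, fodagow

The pattern is front/back vowel harmony: -eve when the last vowel of the stem is a front vowel (*kafjive*, *jowji*); -gow when the last vowel of the stem is a back vowel (*rado*, *fiwpuka*).
*zosi*: last vowel = /i/, a front vowel → -eve → *zosieve*.
The last vowel of *foda* is /a/, which is a back vowel, so the suffix is -gow, giving *fodagow*.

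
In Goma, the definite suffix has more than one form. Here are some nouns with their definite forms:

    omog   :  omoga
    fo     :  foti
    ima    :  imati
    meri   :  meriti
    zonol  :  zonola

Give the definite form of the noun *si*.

The suffix is conditioned by the final sound: -a when the stem ends in a consonant (*omog*, *zonol*); -ti when the stem ends in a vowel (*fo*, *ima*, *meri*).
*si* — final sound /i/ (a vowel) → -ti → *siti*.

siti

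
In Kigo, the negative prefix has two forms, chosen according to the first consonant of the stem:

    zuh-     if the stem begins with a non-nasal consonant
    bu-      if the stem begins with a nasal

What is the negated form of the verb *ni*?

buni

Since the first consonant of *ni* is /n/ (a nasal), it takes bu-, giving *buni*.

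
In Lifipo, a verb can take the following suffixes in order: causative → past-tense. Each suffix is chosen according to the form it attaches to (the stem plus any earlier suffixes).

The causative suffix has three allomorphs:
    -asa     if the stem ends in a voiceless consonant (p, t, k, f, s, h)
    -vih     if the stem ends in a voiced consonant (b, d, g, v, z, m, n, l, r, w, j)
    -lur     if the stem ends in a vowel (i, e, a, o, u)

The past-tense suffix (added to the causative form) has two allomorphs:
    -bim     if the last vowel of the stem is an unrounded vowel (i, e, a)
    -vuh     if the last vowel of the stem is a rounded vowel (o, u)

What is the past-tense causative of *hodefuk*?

*hodefuk* — final sound /k/ (a voiceless consonant) → -asa → *hodefukasa*.
The causative form *hodefukasa* — last vowel /a/ (an unrounded vowel) → -bim → *hodefukasabim*.

hodefukasabim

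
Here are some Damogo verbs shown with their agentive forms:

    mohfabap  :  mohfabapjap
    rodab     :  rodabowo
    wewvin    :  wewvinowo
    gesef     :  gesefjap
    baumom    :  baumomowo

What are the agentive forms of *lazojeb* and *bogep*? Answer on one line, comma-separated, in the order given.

The pattern is voicing of the final consonant: -jap when the stem ends in a voiceless consonant (*mohfabap*, *gesef*); -owo when the stem ends in a voiced consonant (*rodab*, *wewvin*, *baumom*).
*lazojeb*: final consonant = /b/, voiced → -owo → *lazojebowo*.
*bogep* — final consonant /p/ (voiceless) → -jap → *bogepjap*.

lazojebowo, bogepjap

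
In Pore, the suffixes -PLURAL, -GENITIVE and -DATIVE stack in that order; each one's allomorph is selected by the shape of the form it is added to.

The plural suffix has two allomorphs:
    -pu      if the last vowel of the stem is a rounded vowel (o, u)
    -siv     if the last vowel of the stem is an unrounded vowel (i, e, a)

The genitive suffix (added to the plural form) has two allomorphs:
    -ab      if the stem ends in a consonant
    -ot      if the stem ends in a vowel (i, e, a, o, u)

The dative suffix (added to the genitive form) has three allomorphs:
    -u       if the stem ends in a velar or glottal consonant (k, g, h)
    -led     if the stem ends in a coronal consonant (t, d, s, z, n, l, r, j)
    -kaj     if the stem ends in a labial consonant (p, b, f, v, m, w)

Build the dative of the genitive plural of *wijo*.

wijopuotled

The last vowel of *wijo* is /o/, which is a rounded vowel, so the plural suffix is -pu, giving *wijopu*.
The plural form *wijopu* — final sound /u/ (a vowel) → -ot → *wijopuot*.
The genitive form *wijopuot* — final consonant /t/ (coronal) → -led → *wijopuotled*.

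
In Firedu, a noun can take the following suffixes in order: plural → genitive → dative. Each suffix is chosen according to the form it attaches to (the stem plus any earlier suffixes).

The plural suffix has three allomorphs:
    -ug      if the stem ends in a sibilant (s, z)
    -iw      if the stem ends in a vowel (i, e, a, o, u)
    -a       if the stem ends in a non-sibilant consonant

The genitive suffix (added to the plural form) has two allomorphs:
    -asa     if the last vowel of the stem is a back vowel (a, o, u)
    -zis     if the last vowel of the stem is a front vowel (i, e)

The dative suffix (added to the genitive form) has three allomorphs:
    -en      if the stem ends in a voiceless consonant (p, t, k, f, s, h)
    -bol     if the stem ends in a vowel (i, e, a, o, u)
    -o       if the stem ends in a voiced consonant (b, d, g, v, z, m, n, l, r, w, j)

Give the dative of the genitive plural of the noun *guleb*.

gulebaasabol

*guleb*: final sound = /b/, a non-sibilant consonant → -a → *guleba*.
The plural form *guleba*: last vowel = /a/, a back vowel → -asa → *gulebaasa*.
The genitive form *gulebaasa*: final sound = /a/, a vowel → -bol → *gulebaasabol*.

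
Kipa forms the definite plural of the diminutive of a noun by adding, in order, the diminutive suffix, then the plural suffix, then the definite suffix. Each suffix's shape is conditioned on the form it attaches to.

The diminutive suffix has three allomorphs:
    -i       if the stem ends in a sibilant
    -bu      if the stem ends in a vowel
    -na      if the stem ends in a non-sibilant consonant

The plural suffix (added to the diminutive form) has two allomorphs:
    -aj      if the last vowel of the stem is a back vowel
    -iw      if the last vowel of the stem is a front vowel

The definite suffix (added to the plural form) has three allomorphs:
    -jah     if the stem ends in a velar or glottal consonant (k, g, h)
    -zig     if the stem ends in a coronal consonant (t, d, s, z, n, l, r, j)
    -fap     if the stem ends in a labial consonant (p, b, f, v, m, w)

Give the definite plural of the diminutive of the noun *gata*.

Since the final sound of *gata* is /a/ (a vowel), it takes -bu, giving *gatabu*.
The diminutive form *gatabu*: last vowel = /u/, a back vowel → -aj → *gatabuaj*.
The plural form *gatabuaj* — final consonant /j/ (coronal) → -zig → *gatabuajzig*.

gatabuajzig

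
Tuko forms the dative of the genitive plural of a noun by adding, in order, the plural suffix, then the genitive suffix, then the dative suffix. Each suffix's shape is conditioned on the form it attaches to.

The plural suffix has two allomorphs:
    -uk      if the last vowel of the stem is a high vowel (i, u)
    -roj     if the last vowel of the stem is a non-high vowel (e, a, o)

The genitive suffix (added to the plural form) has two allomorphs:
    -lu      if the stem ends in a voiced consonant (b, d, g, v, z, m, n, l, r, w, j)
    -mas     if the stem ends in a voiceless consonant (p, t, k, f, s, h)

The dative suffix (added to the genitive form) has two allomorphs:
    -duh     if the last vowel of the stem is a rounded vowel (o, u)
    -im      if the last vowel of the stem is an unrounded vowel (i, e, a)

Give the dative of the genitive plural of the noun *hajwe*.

hajwerojluduh

Since the last vowel of *hajwe* is /e/ (a non-high vowel), it takes -roj, giving *hajweroj*.
The plural form *hajweroj*: final consonant = /j/, voiced → -lu → *hajwerojlu*.
The genitive form *hajwerojlu* — last vowel /u/ (a rounded vowel) → -duh → *hajwerojluduh*.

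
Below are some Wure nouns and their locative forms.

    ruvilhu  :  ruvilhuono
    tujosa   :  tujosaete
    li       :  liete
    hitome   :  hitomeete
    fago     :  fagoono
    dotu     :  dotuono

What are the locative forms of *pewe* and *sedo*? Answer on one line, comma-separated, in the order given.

The pattern is rounding harmony: -ono when the last vowel of the stem is a rounded vowel (*ruvilhu*, *fago*, *dotu*); -ete when the last vowel of the stem is an unrounded vowel (*tujosa*, *li*, *hitome*).
*pewe* — last vowel /e/ (an unrounded vowel) → -ete → *peweete*.
*sedo*: last vowel = /o/, a rounded vowel → -ono → *sedoono*.

peweete, sedoono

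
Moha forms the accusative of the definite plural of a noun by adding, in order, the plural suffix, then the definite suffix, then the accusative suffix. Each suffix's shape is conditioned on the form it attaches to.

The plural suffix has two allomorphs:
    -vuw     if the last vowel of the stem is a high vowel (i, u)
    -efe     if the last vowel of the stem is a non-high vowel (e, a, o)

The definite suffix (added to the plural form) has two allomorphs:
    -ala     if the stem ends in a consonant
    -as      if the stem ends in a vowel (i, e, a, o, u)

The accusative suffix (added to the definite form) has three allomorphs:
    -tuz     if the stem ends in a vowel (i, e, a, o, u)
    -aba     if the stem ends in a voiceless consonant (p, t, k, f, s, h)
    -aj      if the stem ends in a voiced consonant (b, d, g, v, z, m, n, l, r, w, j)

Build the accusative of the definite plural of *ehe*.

*ehe* — last vowel /e/ (a non-high vowel) → -efe → *eheefe*.
The final sound of the plural form *eheefe* is /e/, which is a vowel, so the definite suffix is -as, giving *eheefeas*.
The final sound of the definite form *eheefeas* is /s/, which is a voiceless consonant, so the accusative suffix is -aba, giving *eheefeasaba*.

eheefeasaba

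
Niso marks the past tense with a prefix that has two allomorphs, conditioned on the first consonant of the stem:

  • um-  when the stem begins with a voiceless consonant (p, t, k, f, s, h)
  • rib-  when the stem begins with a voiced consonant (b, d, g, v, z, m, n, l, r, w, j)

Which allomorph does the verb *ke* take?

*ke*: first consonant = /k/, voiceless → um-.

um-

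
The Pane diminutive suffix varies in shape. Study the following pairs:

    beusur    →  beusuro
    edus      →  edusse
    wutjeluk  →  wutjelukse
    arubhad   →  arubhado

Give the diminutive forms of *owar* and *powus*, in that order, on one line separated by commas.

owaro, powusse

The pattern is voicing of the final consonant: -se when the stem ends in a voiceless consonant (*edus*, *wutjeluk*); -o when the stem ends in a voiced consonant (*beusur*, *arubhad*).
The final consonant of *owar* is /r/, which is voiced, so the suffix is -o, giving *owaro*.
The final consonant of *powus* is /s/, which is voiceless, so the suffix is -se, giving *powusse*.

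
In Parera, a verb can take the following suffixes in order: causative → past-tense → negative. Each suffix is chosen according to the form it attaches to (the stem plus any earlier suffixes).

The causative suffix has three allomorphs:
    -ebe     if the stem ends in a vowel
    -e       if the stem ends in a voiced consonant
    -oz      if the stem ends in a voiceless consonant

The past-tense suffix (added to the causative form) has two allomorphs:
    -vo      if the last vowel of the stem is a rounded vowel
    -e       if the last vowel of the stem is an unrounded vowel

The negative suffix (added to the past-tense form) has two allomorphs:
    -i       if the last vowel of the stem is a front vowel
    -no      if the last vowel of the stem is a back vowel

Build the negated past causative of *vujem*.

*vujem*: final sound = /m/, a voiced consonant → -e → *vujeme*.
Since the last vowel of the causative form *vujeme* is /e/ (an unrounded vowel), it takes -e, giving *vujemee*.
The past-tense form *vujemee* — last vowel /e/ (a front vowel) → -i → *vujemeei*.

vujemeei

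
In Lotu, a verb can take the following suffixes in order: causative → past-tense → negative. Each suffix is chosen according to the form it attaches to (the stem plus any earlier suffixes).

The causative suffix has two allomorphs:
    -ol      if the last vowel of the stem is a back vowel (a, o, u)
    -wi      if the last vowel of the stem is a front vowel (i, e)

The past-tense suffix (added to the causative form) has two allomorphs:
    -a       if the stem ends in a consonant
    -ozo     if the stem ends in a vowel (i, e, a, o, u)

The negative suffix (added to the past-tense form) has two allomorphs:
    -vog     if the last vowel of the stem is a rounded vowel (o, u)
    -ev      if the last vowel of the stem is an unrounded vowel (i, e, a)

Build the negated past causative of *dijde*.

dijdewiozovog

*dijde* — last vowel /e/ (a front vowel) → -wi → *dijdewi*.
The causative form *dijdewi*: final sound = /i/, a vowel → -ozo → *dijdewiozo*.
Since the last vowel of the past-tense form *dijdewiozo* is /o/ (a rounded vowel), it takes -vog, giving *dijdewiozovog*.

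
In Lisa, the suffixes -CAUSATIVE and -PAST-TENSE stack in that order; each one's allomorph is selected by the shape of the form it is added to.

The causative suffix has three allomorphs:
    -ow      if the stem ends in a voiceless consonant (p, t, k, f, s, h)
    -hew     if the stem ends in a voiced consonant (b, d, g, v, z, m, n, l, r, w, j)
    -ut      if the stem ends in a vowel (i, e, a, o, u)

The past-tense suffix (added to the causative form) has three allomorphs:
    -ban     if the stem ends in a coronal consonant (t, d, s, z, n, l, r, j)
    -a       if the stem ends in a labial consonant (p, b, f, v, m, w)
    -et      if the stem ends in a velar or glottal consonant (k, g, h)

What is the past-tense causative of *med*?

*med*: final sound = /d/, a voiced consonant → -hew → *medhew*.
Since the final consonant of the causative form *medhew* is /w/ (labial), it takes -a, giving *medhewa*.

medhewa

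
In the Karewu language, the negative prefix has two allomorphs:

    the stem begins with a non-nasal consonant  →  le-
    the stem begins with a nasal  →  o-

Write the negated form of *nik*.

onik

*nik*: first consonant = /n/, a nasal → o- → *onik*.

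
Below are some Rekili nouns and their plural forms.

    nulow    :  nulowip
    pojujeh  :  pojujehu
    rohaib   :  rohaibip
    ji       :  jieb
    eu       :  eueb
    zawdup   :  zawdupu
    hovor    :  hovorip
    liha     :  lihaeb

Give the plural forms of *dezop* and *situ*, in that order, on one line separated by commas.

dezopu, situeb

The suffix is conditioned by the final sound: -u when the stem ends in a voiceless consonant (*pojujeh*, *zawdup*); -ip when the stem ends in a voiced consonant (*nulow*, *rohaib*, *hovor*); -eb when the stem ends in a vowel (*ji*, *eu*, *liha*).
*dezop*: final sound = /p/, a voiceless consonant → -u → *dezopu*.
*situ* — final sound /u/ (a vowel) → -eb → *situeb*.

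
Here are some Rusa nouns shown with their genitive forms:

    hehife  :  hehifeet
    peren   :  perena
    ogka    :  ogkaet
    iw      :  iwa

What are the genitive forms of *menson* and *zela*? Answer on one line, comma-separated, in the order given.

mensona, zelaet

The pattern is consonant vs. vowel: -a when the stem ends in a consonant (*peren*, *iw*); -et when the stem ends in a vowel (*hehife*, *ogka*).
*menson*: final sound = /n/, a consonant → -a → *mensona*.
Since the final sound of *zela* is /a/ (a vowel), it takes -et, giving *zelaet*.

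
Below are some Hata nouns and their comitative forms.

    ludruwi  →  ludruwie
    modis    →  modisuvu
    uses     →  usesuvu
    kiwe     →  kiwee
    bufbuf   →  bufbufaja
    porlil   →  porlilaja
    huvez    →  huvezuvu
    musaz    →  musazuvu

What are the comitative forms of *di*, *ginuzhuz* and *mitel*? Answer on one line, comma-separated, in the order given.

The suffix is conditioned by the final sound: -uvu when the stem ends in a sibilant (*modis*, *uses*, *huvez*, *musaz*); -aja when the stem ends in a non-sibilant consonant (*bufbuf*, *porlil*); -e when the stem ends in a vowel (*ludruwi*, *kiwe*).
Since the final sound of *di* is /i/ (a vowel), it takes -e, giving *die*.
The final sound of *ginuzhuz* is /z/, which is a sibilant, so the suffix is -uvu, giving *ginuzhuzuvu*.
*mitel* — final sound /l/ (a non-sibilant consonant) → -aja → *mitelaja*.

die, ginuzhuzuvu, mitelaja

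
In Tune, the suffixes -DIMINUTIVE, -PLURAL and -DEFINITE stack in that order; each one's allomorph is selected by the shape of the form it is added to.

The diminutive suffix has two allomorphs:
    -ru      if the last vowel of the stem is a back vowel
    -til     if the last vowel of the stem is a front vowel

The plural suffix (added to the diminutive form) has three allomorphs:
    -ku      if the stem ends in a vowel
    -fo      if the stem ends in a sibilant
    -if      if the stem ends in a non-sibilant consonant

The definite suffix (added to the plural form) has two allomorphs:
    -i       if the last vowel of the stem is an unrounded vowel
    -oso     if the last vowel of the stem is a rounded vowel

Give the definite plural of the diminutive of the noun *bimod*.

The last vowel of *bimod* is /o/, which is a back vowel, so the diminutive suffix is -ru, giving *bimodru*.
The diminutive form *bimodru*: final sound = /u/, a vowel → -ku → *bimodruku*.
The plural form *bimodruku* — last vowel /u/ (a rounded vowel) → -oso → *bimodrukuoso*.

bimodrukuoso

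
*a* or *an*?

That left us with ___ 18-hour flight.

The indefinite article is chosen by the initial *sound* of the following word, not its spelling.
The number *18* is spoken "eighteen", beginning with /ˌeɪˈtiːn/ — a vowel sound.
So the article is *an*: That left us with an 18-hour flight.

an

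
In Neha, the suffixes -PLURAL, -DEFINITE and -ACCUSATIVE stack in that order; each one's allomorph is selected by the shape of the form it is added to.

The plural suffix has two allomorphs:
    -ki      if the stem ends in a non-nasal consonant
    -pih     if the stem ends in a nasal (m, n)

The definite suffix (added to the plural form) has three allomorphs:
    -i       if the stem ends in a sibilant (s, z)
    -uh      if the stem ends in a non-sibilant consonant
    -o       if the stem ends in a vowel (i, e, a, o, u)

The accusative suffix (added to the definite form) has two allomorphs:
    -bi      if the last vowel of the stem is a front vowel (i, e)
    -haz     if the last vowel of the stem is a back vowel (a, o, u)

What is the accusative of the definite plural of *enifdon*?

enifdonpihuhhaz

The final consonant of *enifdon* is /n/, which is a nasal, so the plural suffix is -pih, giving *enifdonpih*.
The plural form *enifdonpih* — final sound /h/ (a non-sibilant consonant) → -uh → *enifdonpihuh*.
The definite form *enifdonpihuh*: last vowel = /u/, a back vowel → -haz → *enifdonpihuhhaz*.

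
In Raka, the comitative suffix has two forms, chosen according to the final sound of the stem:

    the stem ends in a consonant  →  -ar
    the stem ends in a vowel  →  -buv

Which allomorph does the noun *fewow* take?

-ar

The final sound of *fewow* is /w/, which is a consonant, so the suffix is -ar.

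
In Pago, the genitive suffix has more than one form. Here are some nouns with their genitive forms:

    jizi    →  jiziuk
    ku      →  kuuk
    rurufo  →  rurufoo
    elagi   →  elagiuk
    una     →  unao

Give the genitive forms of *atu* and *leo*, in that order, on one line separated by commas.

atuuk, leoo

The alternation tracks the last vowel of the stem — -uk when the last vowel of the stem is a high vowel (*jizi*, *ku*, *elagi*); -o when the last vowel of the stem is a non-high vowel (*rurufo*, *una*).
*atu*: last vowel = /u/, a high vowel → -uk → *atuuk*.
*leo* — last vowel /o/ (a non-high vowel) → -o → *leoo*.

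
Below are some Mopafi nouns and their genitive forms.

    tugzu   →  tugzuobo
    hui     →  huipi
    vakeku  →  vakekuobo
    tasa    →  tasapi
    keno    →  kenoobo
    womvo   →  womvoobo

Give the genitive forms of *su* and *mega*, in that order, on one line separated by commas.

The pattern is rounding harmony: -obo when the last vowel of the stem is a rounded vowel (*tugzu*, *vakeku*, *keno*, *womvo*); -pi when the last vowel of the stem is an unrounded vowel (*hui*, *tasa*).
Since the last vowel of *su* is /u/ (a rounded vowel), it takes -obo, giving *suobo*.
*mega* — last vowel /a/ (an unrounded vowel) → -pi → *megapi*.

suobo, megapi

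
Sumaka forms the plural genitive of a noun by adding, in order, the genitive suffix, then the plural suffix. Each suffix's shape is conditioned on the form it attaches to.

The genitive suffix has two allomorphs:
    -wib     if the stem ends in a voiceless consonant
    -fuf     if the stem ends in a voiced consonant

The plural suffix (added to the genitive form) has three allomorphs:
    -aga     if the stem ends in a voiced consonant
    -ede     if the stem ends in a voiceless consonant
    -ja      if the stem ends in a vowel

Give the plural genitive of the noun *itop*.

itopwibaga

*itop* — final consonant /p/ (voiceless) → -wib → *itopwib*.
The final sound of the genitive form *itopwib* is /b/, which is a voiced consonant, so the plural suffix is -aga, giving *itopwibaga*.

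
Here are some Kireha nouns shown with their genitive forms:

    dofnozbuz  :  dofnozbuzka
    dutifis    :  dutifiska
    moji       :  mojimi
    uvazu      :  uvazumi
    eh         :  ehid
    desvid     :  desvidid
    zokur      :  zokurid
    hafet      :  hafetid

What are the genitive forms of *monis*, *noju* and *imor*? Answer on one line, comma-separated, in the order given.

moniska, nojumi, imorid

Looking at the final sound of each stem: -ka when the stem ends in a sibilant (*dofnozbuz*, *dutifis*); -id when the stem ends in a non-sibilant consonant (*eh*, *desvid*, *zokur*, *hafet*); -mi when the stem ends in a vowel (*moji*, *uvazu*).
*monis* — final sound /s/ (a sibilant) → -ka → *moniska*.
*noju*: final sound = /u/, a vowel → -mi → *nojumi*.
Since the final sound of *imor* is /r/ (a non-sibilant consonant), it takes -id, giving *imorid*.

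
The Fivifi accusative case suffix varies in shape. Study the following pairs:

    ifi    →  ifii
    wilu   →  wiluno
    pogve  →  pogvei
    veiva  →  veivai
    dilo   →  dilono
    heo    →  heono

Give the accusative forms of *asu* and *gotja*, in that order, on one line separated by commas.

asuno, gotjai

Looking at the last vowel of each stem: -no when the last vowel of the stem is a rounded vowel (*wilu*, *dilo*, *heo*); -i when the last vowel of the stem is an unrounded vowel (*ifi*, *pogve*, *veiva*).
*asu* — last vowel /u/ (a rounded vowel) → -no → *asuno*.
Since the last vowel of *gotja* is /a/ (an unrounded vowel), it takes -i, giving *gotjai*.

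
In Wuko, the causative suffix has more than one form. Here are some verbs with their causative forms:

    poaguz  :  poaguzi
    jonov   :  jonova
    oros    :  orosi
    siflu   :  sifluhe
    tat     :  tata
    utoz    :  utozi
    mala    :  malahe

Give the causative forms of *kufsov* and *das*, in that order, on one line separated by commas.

The alternation tracks the final sound of the stem — -i when the stem ends in a sibilant (*poaguz*, *oros*, *utoz*); -a when the stem ends in a non-sibilant consonant (*jonov*, *tat*); -he when the stem ends in a vowel (*siflu*, *mala*).
*kufsov* — final sound /v/ (a non-sibilant consonant) → -a → *kufsova*.
*das* — final sound /s/ (a sibilant) → -i → *dasi*.

kufsova, dasi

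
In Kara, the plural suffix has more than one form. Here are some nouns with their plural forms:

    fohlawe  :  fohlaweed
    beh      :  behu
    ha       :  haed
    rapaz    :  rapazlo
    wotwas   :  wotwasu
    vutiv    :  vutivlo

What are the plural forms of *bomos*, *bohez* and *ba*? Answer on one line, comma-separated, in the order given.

bomosu, bohezlo, baed

Looking at the final sound of each stem: -u when the stem ends in a voiceless consonant (*beh*, *wotwas*); -lo when the stem ends in a voiced consonant (*rapaz*, *vutiv*); -ed when the stem ends in a vowel (*fohlawe*, *ha*).
The final sound of *bomos* is /s/, which is a voiceless consonant, so the suffix is -u, giving *bomosu*.
*bohez*: final sound = /z/, a voiced consonant → -lo → *bohezlo*.
*ba* — final sound /a/ (a vowel) → -ed → *baed*.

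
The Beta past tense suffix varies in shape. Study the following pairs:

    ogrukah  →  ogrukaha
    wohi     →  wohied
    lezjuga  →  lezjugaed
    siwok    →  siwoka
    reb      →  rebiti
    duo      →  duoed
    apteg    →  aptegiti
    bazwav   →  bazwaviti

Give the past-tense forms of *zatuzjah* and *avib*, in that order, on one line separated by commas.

The alternation tracks the final sound of the stem — -a when the stem ends in a voiceless consonant (*ogrukah*, *siwok*); -iti when the stem ends in a voiced consonant (*reb*, *apteg*, *bazwav*); -ed when the stem ends in a vowel (*wohi*, *lezjuga*, *duo*).
*zatuzjah*: final sound = /h/, a voiceless consonant → -a → *zatuzjaha*.
*avib*: final sound = /b/, a voiced consonant → -iti → *avibiti*.

zatuzjaha, avibiti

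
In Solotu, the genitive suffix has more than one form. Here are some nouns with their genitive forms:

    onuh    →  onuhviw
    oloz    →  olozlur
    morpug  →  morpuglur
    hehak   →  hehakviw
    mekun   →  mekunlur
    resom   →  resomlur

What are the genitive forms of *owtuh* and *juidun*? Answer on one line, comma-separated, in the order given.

The suffix is conditioned by the final consonant: -viw when the stem ends in a voiceless consonant (*onuh*, *hehak*); -lur when the stem ends in a voiced consonant (*oloz*, *morpug*, *mekun*, *resom*).
Since the final consonant of *owtuh* is /h/ (voiceless), it takes -viw, giving *owtuhviw*.
The final consonant of *juidun* is /n/, which is voiced, so the suffix is -lur, giving *juidunlur*.

owtuhviw, juidunlur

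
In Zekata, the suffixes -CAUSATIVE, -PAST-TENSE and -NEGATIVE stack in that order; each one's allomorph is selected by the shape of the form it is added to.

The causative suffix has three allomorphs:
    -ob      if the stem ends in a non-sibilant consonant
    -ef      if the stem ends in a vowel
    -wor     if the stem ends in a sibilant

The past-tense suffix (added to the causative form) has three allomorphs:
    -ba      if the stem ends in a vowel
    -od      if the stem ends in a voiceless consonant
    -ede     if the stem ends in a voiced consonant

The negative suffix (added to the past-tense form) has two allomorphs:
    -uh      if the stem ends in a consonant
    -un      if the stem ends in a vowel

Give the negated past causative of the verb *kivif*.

kivifobedeun

The final sound of *kivif* is /f/, which is a non-sibilant consonant, so the causative suffix is -ob, giving *kivifob*.
The final sound of the causative form *kivifob* is /b/, which is a voiced consonant, so the past-tense suffix is -ede, giving *kivifobede*.
The final sound of the past-tense form *kivifobede* is /e/, which is a vowel, so the negative suffix is -un, giving *kivifobedeun*.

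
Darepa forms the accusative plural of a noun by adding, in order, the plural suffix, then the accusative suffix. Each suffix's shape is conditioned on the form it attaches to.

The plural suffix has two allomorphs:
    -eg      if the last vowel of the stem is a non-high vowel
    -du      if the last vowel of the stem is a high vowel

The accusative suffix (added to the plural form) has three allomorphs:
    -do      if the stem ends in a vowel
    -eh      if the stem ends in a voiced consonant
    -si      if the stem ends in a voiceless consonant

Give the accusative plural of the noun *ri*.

ridudo

*ri*: last vowel = /i/, a high vowel → -du → *ridu*.
Since the final sound of the plural form *ridu* is /u/ (a vowel), it takes -do, giving *ridudo*.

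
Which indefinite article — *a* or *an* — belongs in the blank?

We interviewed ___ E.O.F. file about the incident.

an

The indefinite article is chosen by the initial *sound* of the following word, not its spelling.
The initialism *E.O.F.* is read letter by letter; the first letter, E, is pronounced /iː/, which begins with a vowel sound.
So the article is *an*: We interviewed an E.O.F. file about the incident.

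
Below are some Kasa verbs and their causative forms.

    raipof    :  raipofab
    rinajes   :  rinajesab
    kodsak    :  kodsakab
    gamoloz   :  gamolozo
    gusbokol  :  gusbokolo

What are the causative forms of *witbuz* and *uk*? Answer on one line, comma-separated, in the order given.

witbuzo, ukab

Looking at the final consonant of each stem: -ab when the stem ends in a voiceless consonant (*raipof*, *rinajes*, *kodsak*); -o when the stem ends in a voiced consonant (*gamoloz*, *gusbokol*).
The final consonant of *witbuz* is /z/, which is voiced, so the suffix is -o, giving *witbuzo*.
*uk* — final consonant /k/ (voiceless) → -ab → *ukab*.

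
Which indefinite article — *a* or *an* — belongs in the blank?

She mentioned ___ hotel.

a

The indefinite article is chosen by the initial *sound* of the following word, not its spelling.
*hotel* begins with the sound /h/ (h is pronounced) — a consonant sound.
So the article is *a*: She mentioned a hotel.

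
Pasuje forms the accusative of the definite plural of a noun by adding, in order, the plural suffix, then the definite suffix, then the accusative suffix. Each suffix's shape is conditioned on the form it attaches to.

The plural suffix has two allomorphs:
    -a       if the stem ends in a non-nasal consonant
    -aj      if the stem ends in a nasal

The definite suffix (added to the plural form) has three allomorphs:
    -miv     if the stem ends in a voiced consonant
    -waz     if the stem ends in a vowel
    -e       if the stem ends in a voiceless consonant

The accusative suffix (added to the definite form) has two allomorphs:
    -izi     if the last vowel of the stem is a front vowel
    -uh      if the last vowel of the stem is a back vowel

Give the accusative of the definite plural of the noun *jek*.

*jek* — final consonant /k/ (non-nasal) → -a → *jeka*.
The plural form *jeka*: final sound = /a/, a vowel → -waz → *jekawaz*.
The last vowel of the definite form *jekawaz* is /a/, which is a back vowel, so the accusative suffix is -uh, giving *jekawazuh*.

jekawazuh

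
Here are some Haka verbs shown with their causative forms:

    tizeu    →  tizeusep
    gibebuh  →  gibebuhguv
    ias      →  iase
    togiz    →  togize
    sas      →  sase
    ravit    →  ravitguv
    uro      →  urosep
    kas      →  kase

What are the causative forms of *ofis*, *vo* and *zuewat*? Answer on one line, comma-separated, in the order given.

ofise, vosep, zuewatguv

The alternation tracks the final sound of the stem — -e when the stem ends in a sibilant (*ias*, *togiz*, *sas*, *kas*); -guv when the stem ends in a non-sibilant consonant (*gibebuh*, *ravit*); -sep when the stem ends in a vowel (*tizeu*, *uro*).
*ofis*: final sound = /s/, a sibilant → -e → *ofise*.
The final sound of *vo* is /o/, which is a vowel, so the suffix is -sep, giving *vosep*.
*zuewat*: final sound = /t/, a non-sibilant consonant → -guv → *zuewatguv*.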